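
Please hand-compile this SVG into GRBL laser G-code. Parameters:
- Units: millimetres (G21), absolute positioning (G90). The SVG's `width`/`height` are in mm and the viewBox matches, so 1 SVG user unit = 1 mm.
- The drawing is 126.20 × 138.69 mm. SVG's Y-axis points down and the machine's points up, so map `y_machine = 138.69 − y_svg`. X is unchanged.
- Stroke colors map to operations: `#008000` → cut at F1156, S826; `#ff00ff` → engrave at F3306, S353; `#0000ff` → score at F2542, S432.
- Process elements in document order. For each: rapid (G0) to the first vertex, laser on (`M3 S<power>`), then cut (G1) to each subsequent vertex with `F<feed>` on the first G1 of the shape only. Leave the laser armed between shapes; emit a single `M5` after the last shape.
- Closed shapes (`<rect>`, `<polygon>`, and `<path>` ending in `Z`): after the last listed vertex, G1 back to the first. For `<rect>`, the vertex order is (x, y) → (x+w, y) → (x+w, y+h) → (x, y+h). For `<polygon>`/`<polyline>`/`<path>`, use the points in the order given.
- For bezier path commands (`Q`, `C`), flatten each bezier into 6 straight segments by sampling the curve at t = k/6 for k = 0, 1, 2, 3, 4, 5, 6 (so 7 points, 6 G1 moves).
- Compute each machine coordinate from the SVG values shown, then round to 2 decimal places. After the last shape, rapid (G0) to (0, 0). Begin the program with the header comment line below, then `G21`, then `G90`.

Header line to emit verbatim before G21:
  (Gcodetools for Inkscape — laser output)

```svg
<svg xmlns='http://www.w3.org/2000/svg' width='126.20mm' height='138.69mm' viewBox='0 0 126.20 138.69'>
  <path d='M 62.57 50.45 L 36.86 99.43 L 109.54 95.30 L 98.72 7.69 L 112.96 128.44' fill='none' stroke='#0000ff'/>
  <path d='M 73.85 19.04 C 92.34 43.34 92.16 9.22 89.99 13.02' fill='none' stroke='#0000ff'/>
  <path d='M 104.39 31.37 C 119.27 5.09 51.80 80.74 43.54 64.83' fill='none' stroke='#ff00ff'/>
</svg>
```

(Gcodetools for Inkscape — laser output)
G21
G90
G0 X62.57 Y88.24
M3 S432
G1 X36.86 Y39.26 F2542
G1 X109.54 Y43.39
G1 X98.72 Y131.00
G1 X112.96 Y10.25
G0 X73.85 Y119.65
M3 S432
G1 X81.62 Y111.92 F2542
G1 X86.73 Y111.26
G1 X89.67 Y114.97
G1 X90.88 Y120.40
G1 X90.83 Y124.86
G1 X89.99 Y125.67
G0 X104.39 Y107.32
M3 S353
G1 X105.62 Y112.86 F3306
G1 X97.06 Y106.79
G1 X82.64 Y94.48
G1 X66.29 Y81.30
G1 X51.95 Y72.64
G1 X43.54 Y73.86
M5
G0 X0.00 Y0.00

viewBox `0 0 126.20 138.69` with mm width/height → 1 unit = 1 mm. Flip: y_m = 138.69 − y_svg.

**Shape 1** — `<path>` open polyline, stroke `#0000ff` → score (S432, F2542). Machine vertices: (62.57,88.24) → (36.86,39.26) → (109.54,43.39) → (98.72,131.00) → (112.96,10.25). Open path.

**Shape 2** — `<path>` cubic bezier, stroke `#0000ff` → score (S432, F2542). Control points (SVG): P0=(73.85,19.04), P1=(92.34,43.34), P2=(92.16,9.22), P3=(89.99,13.02); sampled at t=k/6. Machine vertices: (73.85,119.65) → (81.62,111.92) → (86.73,111.26) → (89.67,114.97) → (90.88,120.40) → (90.83,124.86) → (89.99,125.67). Open path.

**Shape 3** — `<path>` cubic bezier, stroke `#ff00ff` → engrave (S353, F3306). Control points (SVG): P0=(104.39,31.37), P1=(119.27,5.09), P2=(51.80,80.74), P3=(43.54,64.83); sampled at t=k/6. Machine vertices: (104.39,107.32) → (105.62,112.86) → (97.06,106.79) → (82.64,94.48) → (66.29,81.30) → (51.95,72.64) → (43.54,73.86). Open path.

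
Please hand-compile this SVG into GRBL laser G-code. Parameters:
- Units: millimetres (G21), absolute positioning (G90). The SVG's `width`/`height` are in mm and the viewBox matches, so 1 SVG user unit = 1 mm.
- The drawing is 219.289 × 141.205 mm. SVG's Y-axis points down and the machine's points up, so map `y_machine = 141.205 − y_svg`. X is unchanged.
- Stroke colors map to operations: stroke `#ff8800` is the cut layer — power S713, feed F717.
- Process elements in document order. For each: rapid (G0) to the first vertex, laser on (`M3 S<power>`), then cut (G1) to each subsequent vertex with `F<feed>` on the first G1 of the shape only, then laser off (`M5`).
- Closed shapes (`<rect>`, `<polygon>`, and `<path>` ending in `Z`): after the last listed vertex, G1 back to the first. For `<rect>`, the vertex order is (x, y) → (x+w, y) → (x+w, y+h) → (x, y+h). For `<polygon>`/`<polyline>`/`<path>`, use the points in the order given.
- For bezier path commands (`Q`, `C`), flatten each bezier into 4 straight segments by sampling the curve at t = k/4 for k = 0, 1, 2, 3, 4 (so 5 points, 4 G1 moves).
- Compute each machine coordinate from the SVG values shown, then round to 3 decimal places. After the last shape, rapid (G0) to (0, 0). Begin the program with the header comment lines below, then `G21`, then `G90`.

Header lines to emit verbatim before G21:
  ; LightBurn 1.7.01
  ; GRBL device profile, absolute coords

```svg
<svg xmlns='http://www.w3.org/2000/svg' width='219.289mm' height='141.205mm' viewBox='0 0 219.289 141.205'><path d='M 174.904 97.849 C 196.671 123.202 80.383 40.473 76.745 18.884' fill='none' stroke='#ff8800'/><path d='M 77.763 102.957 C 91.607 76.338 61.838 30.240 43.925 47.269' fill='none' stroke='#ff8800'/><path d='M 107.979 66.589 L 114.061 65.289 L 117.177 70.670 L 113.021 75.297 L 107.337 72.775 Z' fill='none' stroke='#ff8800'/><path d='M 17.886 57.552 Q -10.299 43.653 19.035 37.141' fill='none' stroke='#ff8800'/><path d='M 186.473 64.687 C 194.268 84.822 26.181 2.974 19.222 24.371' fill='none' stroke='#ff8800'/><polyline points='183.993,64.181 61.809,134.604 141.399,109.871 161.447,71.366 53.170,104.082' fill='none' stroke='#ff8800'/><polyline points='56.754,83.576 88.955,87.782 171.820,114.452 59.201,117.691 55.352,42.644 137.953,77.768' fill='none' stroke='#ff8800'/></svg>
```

; LightBurn 1.7.01
; GRBL device profile, absolute coords
G21
G90
G0 X174.904 Y43.356
M3 S713
G1 X169.261 Y41.963 F717
G1 X135.351 Y65.235
G1 X96.678 Y97.310
G1 X76.745 Y122.321
M5
G0 X77.763 Y38.248
M3 S713
G1 X80.835 Y60.574 F717
G1 X72.753 Y82.460
G1 X58.716 Y96.162
G1 X43.925 Y93.936
M5
G0 X107.979 Y74.616
M3 S713
G1 X114.061 Y75.916 F717
G1 X117.177 Y70.535
G1 X113.021 Y65.908
G1 X107.337 Y68.430
G1 X107.979 Y74.616
M5
G0 X17.886 Y83.653
M3 S713
G1 X7.388 Y90.141 F717
G1 X4.081 Y95.705
G1 X7.963 Y100.346
G1 X19.035 Y104.064
M5
G0 X186.473 Y76.518
M3 S713
G1 X164.607 Y77.332 F717
G1 X108.380 Y97.149
G1 X49.387 Y116.730
G1 X19.222 Y116.834
M5
G0 X183.993 Y77.024
M3 S713
G1 X61.809 Y6.601 F717
G1 X141.399 Y31.334
G1 X161.447 Y69.839
G1 X53.170 Y37.123
M5
G0 X56.754 Y57.629
M3 S713
G1 X88.955 Y53.423 F717
G1 X171.820 Y26.753
G1 X59.201 Y23.514
G1 X55.352 Y98.561
G1 X137.953 Y63.437
M5
G0 X0.000 Y0.000

viewBox `0 0 219.289 141.205` with mm width/height → 1 unit = 1 mm. Flip: y_m = 141.205 − y_svg.

**Shape 1** — `<path>` cubic bezier, stroke `#ff8800` → cut (S713, F717). Control points (SVG): P0=(174.904,97.849), P1=(196.671,123.202), P2=(80.383,40.473), P3=(76.745,18.884); sampled at t=k/4. Machine vertices: (174.904,43.356) → (169.261,41.963) → (135.351,65.235) → (96.678,97.310) → (76.745,122.321). Open path.

**Shape 2** — `<path>` cubic bezier, stroke `#ff8800` → cut (S713, F717). Control points (SVG): P0=(77.763,102.957), P1=(91.607,76.338), P2=(61.838,30.240), P3=(43.925,47.269); sampled at t=k/4. Machine vertices: (77.763,38.248) → (80.835,60.574) → (72.753,82.460) → (58.716,96.162) → (43.925,93.936). Open path.

**Shape 3** — `<path>` regular polygon, stroke `#ff8800` → cut (S713, F717). Machine vertices: (107.979,74.616) → (114.061,75.916) → (117.177,70.535) → (113.021,65.908) → (107.337,68.430) → (107.979,74.616). Closed: final G1 returns to the first vertex.

**Shape 4** — `<path>` quadratic bezier, stroke `#ff8800` → cut (S713, F717). Control points (SVG): P0=(17.886,57.552), P1=(-10.299,43.653), P2=(19.035,37.141); sampled at t=k/4. Machine vertices: (17.886,83.653) → (7.388,90.141) → (4.081,95.705) → (7.963,100.346) → (19.035,104.064). Open path.

**Shape 5** — `<path>` cubic bezier, stroke `#ff8800` → cut (S713, F717). Control points (SVG): P0=(186.473,64.687), P1=(194.268,84.822), P2=(26.181,2.974), P3=(19.222,24.371); sampled at t=k/4. Machine vertices: (186.473,76.518) → (164.607,77.332) → (108.380,97.149) → (49.387,116.730) → (19.222,116.834). Open path.

**Shape 6** — `<polyline>` open polyline, stroke `#ff8800` → cut (S713, F717). Machine vertices: (183.993,77.024) → (61.809,6.601) → (141.399,31.334) → (161.447,69.839) → (53.170,37.123). Open path.

**Shape 7** — `<polyline>` open polyline, stroke `#ff8800` → cut (S713, F717). Machine vertices: (56.754,57.629) → (88.955,53.423) → (171.820,26.753) → (59.201,23.514) → (55.352,98.561) → (137.953,63.437). Open path.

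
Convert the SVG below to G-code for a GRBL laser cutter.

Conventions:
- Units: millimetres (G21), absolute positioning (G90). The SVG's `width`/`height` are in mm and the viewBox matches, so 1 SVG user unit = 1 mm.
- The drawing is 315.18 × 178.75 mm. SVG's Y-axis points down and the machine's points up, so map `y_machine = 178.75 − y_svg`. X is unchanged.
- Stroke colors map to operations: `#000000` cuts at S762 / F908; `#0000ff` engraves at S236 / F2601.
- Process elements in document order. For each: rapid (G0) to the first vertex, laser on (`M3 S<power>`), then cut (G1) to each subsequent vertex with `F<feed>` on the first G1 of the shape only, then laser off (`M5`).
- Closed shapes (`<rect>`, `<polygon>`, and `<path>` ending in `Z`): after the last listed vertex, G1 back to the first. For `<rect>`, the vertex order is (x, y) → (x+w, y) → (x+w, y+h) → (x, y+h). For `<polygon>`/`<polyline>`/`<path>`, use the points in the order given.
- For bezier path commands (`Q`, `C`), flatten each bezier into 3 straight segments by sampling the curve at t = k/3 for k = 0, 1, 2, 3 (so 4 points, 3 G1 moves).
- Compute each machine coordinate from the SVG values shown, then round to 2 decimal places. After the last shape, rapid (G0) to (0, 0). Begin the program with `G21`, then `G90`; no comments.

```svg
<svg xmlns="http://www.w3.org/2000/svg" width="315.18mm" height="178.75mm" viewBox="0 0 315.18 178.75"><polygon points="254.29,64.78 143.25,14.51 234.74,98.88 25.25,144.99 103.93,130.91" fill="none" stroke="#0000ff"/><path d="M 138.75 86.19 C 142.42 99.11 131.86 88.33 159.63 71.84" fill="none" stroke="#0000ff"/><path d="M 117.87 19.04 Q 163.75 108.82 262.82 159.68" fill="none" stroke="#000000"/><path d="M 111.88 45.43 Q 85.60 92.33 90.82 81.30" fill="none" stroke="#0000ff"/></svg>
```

Since the viewBox matches the mm dimensions, user units are millimetres directly. The only transform is the Y-flip y_m = 178.75 − y_svg.

Shape 1 is a closed polygon drawn with `<polygon>`. Its stroke #0000ff means engrave at S236, F2601. After flipping Y the toolpath is (254.29,113.97) → (143.25,164.24) → (234.74,79.87) → (25.25,33.76) → (103.93,47.84) → (254.29,113.97), returning to the start.

Shape 2 is a cubic bezier drawn with `<path>`. Its stroke #0000ff means engrave at S236, F2601. After flipping Y the toolpath is (138.75,92.56) → (139.62,86.87) → (142.69,92.99) → (159.63,106.91).

Shape 3 is a quadratic bezier drawn with `<path>`. Its stroke #000000 means cut at S762, F908. After flipping Y the toolpath is (117.87,159.71) → (154.37,104.18) → (202.68,57.30) → (262.82,19.07).

Shape 4 is a quadratic bezier drawn with `<path>`. Its stroke #0000ff means engrave at S236, F2601. After flipping Y the toolpath is (111.88,133.32) → (97.86,108.49) → (90.84,96.53) → (90.82,97.45).

G21
G90
G0 X254.29 Y113.97
M3 S236
G1 X143.25 Y164.24 F2601
G1 X234.74 Y79.87
G1 X25.25 Y33.76
G1 X103.93 Y47.84
G1 X254.29 Y113.97
M5
G0 X138.75 Y92.56
M3 S236
G1 X139.62 Y86.87 F2601
G1 X142.69 Y92.99
G1 X159.63 Y106.91
M5
G0 X117.87 Y159.71
M3 S762
G1 X154.37 Y104.18 F908
G1 X202.68 Y57.30
G1 X262.82 Y19.07
M5
G0 X111.88 Y133.32
M3 S236
G1 X97.86 Y108.49 F2601
G1 X90.84 Y96.53
G1 X90.82 Y97.45
M5
G0 X0.00 Y0.00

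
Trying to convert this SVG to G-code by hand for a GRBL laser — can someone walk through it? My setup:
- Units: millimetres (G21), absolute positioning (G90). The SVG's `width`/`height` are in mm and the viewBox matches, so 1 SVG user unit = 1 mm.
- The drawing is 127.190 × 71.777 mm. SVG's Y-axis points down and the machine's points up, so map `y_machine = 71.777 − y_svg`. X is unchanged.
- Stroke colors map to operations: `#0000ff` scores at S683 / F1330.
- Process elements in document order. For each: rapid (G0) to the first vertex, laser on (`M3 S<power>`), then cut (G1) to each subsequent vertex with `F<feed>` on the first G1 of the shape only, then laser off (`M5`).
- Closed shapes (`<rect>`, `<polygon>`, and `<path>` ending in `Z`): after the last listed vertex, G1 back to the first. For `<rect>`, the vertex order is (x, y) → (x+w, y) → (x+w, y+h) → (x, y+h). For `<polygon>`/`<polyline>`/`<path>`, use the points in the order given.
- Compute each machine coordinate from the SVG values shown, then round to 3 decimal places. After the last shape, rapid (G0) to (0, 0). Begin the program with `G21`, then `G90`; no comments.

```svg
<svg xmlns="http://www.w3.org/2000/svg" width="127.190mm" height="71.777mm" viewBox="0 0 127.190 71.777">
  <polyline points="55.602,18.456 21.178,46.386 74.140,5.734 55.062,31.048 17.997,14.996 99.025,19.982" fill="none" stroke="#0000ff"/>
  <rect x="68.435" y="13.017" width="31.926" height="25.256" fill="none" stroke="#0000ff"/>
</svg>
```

1 u = 1 mm; y_m = 71.777 − y.

[1] `<polyline>` open polyline, #0000ff→score S683 F1330: (55.602,53.321) → (21.178,25.391) → (74.140,66.043) → (55.062,40.729) → (17.997,56.781) → (99.025,51.795)

[2] `<rect>` rectangle, #0000ff→score S683 F1330: (68.435,58.760) → (100.361,58.760) → (100.361,33.504) → (68.435,33.504) → (68.435,58.760) (closed)

G21
G90
G0 X55.602 Y53.321
M3 S683
G1 X21.178 Y25.391 F1330
G1 X74.140 Y66.043
G1 X55.062 Y40.729
G1 X17.997 Y56.781
G1 X99.025 Y51.795
M5
G0 X68.435 Y58.760
M3 S683
G1 X100.361 Y58.760 F1330
G1 X100.361 Y33.504
G1 X68.435 Y33.504
G1 X68.435 Y58.760
M5
G0 X0.000 Y0.000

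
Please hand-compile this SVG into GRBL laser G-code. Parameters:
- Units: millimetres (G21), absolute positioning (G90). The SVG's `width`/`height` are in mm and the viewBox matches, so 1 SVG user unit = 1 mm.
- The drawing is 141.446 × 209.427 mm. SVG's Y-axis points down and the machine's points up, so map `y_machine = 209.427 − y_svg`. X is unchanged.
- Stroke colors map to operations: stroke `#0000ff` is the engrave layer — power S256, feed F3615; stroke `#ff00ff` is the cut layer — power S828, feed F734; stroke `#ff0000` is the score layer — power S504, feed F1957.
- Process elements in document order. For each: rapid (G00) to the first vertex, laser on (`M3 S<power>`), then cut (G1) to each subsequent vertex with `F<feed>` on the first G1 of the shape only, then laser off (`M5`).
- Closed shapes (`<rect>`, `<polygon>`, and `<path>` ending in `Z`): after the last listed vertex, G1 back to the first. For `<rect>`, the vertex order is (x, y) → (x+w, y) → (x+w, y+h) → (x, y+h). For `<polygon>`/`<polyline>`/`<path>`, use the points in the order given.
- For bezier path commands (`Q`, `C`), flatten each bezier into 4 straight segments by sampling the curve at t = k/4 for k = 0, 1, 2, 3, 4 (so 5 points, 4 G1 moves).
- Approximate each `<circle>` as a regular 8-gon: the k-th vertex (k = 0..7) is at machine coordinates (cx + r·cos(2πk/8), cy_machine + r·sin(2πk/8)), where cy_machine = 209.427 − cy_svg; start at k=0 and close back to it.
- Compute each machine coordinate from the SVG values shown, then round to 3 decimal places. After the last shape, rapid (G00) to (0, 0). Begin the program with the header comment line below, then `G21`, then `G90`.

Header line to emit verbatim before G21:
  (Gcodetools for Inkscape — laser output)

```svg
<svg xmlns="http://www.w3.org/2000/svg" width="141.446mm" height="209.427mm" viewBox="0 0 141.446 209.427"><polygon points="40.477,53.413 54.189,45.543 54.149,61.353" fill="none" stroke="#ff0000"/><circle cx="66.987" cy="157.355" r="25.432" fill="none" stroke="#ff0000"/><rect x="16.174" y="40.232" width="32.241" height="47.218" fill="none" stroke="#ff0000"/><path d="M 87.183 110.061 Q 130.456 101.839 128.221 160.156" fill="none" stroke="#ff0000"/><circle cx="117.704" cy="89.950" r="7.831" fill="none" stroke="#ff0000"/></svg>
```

(Gcodetools for Inkscape — laser output)
G21
G90
G00 X40.477 Y156.014
M3 S504
G1 X54.189 Y163.884 F1957
G1 X54.149 Y148.074
G1 X40.477 Y156.014
M5
G00 X92.419 Y52.072
M3 S504
G1 X84.970 Y70.055 F1957
G1 X66.987 Y77.504
G1 X49.004 Y70.055
G1 X41.555 Y52.072
G1 X49.004 Y34.089
G1 X66.987 Y26.640
G1 X84.970 Y34.089
G1 X92.419 Y52.072
M5
G00 X16.174 Y169.195
M3 S504
G1 X48.415 Y169.195 F1957
G1 X48.415 Y121.977
G1 X16.174 Y121.977
G1 X16.174 Y169.195
M5
G00 X87.183 Y99.366
M3 S504
G1 X105.975 Y99.318 F1957
G1 X119.079 Y90.953
G1 X126.494 Y74.271
G1 X128.221 Y49.271
M5
G00 X125.535 Y119.477
M3 S504
G1 X123.241 Y125.014 F1957
G1 X117.704 Y127.308
G1 X112.167 Y125.014
G1 X109.873 Y119.477
G1 X112.167 Y113.940
G1 X117.704 Y111.646
G1 X123.241 Y113.940
G1 X125.535 Y119.477
M5
G00 X0.000 Y0.000

viewBox `0 0 141.446 209.427` with mm width/height → 1 unit = 1 mm. Flip: y_m = 209.427 − y_svg.

**Shape 1** — `<polygon>` regular polygon, stroke `#ff0000` → score (S504, F1957). Machine vertices: (40.477,156.014) → (54.189,163.884) → (54.149,148.074) → (40.477,156.014). Closed: final G1 returns to the first vertex.

**Shape 2** — `<circle>` circle, stroke `#ff0000` → score (S504, F1957). Machine vertices: (92.419,52.072) → (84.970,70.055) → (66.987,77.504) → (49.004,70.055) → (41.555,52.072) → (49.004,34.089) → (66.987,26.640) → (84.970,34.089) → (92.419,52.072). Closed: final G1 returns to the first vertex.

**Shape 3** — `<rect>` rectangle, stroke `#ff0000` → score (S504, F1957). Machine vertices: (16.174,169.195) → (48.415,169.195) → (48.415,121.977) → (16.174,121.977) → (16.174,169.195). Closed: final G1 returns to the first vertex.

**Shape 4** — `<path>` quadratic bezier, stroke `#ff0000` → score (S504, F1957). Control points (SVG): P0=(87.183,110.061), P1=(130.456,101.839), P2=(128.221,160.156); sampled at t=k/4. Machine vertices: (87.183,99.366) → (105.975,99.318) → (119.079,90.953) → (126.494,74.271) → (128.221,49.271). Open path.

**Shape 5** — `<circle>` circle, stroke `#ff0000` → score (S504, F1957). Machine vertices: (125.535,119.477) → (123.241,125.014) → (117.704,127.308) → (112.167,125.014) → (109.873,119.477) → (112.167,113.940) → (117.704,111.646) → (123.241,113.940) → (125.535,119.477). Closed: final G1 returns to the first vertex.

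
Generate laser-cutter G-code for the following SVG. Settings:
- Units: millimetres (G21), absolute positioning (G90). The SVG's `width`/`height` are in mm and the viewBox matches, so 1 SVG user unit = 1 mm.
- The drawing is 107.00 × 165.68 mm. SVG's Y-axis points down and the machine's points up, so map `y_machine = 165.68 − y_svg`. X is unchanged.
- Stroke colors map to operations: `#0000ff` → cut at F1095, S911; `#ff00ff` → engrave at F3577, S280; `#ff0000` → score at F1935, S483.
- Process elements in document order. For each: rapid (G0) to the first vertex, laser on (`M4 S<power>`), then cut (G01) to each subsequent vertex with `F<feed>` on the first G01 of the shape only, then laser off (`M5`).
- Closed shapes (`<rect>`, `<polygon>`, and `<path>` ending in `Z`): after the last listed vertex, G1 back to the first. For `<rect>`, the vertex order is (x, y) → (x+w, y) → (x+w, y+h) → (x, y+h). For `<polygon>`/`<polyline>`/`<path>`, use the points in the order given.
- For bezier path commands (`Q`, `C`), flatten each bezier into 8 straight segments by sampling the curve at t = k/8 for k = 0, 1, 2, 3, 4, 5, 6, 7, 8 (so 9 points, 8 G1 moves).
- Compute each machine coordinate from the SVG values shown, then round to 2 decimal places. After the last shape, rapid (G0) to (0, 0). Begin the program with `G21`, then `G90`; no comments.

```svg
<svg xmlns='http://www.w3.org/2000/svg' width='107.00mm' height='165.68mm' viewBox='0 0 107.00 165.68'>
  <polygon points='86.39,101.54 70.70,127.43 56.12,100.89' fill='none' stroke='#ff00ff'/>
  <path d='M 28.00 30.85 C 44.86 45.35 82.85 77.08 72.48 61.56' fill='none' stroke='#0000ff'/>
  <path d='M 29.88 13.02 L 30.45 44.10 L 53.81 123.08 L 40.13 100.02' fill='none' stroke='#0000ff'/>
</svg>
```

G21
G90
G0 X86.39 Y64.14
M4 S280
G01 X70.70 Y38.25 F3577
G01 X56.12 Y64.79
G01 X86.39 Y64.14
M5
G0 X28.00 Y134.83
M4 S911
G01 X35.18 Y128.71 F1095
G01 X43.52 Y121.73
G01 X52.22 Y114.65
G01 X60.45 Y108.22
G01 X67.41 Y103.19
G01 X72.28 Y100.33
G01 X74.24 Y100.39
G01 X72.48 Y104.12
M5
G0 X29.88 Y152.66
M4 S911
G01 X30.45 Y121.58 F1095
G01 X53.81 Y42.60
G01 X40.13 Y65.66
M5
G0 X0.00 Y0.00

viewBox `0 0 107.00 165.68` with mm width/height → 1 unit = 1 mm. Flip: y_m = 165.68 − y_svg.

**Shape 1** — `<polygon>` regular polygon, stroke `#ff00ff` → engrave (S280, F3577). Machine vertices: (86.39,64.14) → (70.70,38.25) → (56.12,64.79) → (86.39,64.14). Closed: final G1 returns to the first vertex.

**Shape 2** — `<path>` cubic bezier, stroke `#0000ff` → cut (S911, F1095). Control points (SVG): P0=(28.00,30.85), P1=(44.86,45.35), P2=(82.85,77.08), P3=(72.48,61.56); sampled at t=k/8. Machine vertices: (28.00,134.83) → (35.18,128.71) → (43.52,121.73) → (52.22,114.65) → (60.45,108.22) → (67.41,103.19) → (72.28,100.33) → (74.24,100.39) → (72.48,104.12). Open path.

**Shape 3** — `<path>` open polyline, stroke `#0000ff` → cut (S911, F1095). Machine vertices: (29.88,152.66) → (30.45,121.58) → (53.81,42.60) → (40.13,65.66). Open path.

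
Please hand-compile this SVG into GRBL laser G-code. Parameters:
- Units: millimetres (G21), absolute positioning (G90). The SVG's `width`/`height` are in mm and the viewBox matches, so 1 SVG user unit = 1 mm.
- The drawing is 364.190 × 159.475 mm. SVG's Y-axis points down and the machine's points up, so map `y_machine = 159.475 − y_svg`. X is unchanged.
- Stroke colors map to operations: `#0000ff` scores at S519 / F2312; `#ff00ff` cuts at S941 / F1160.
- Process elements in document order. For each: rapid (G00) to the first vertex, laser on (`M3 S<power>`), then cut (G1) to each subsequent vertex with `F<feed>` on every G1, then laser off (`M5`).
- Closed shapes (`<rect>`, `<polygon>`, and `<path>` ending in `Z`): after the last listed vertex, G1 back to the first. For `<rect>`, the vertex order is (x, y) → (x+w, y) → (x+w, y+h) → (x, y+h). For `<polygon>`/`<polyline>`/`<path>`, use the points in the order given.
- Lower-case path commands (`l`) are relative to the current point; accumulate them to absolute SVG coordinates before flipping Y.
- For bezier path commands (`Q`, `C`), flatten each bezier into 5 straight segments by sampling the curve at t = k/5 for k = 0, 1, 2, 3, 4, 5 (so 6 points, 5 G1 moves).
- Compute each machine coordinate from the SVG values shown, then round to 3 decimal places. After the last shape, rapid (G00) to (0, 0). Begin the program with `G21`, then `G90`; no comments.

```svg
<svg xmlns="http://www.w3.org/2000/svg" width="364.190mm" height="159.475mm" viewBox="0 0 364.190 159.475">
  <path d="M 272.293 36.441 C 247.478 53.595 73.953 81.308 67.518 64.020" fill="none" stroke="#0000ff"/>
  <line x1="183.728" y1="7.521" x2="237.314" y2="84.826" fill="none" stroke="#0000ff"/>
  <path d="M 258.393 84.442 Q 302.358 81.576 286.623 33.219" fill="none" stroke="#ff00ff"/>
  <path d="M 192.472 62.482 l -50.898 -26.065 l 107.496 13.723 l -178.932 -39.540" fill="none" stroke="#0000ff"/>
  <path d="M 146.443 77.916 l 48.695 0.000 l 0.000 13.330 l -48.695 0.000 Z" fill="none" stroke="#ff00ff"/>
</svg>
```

G21
G90
G00 X272.293 Y123.034
M3 S519
G1 X242.085 Y111.919 F2312
G1 X191.345 Y100.937 F2312
G1 X135.232 Y92.754 F2312
G1 X88.903 Y90.038 F2312
G1 X67.518 Y95.455 F2312
M5
G00 X183.728 Y151.954
M3 S519
G1 X237.314 Y74.649 F2312
M5
G00 X258.393 Y75.033
M3 S941
G1 X273.591 Y77.999 F1160
G1 X284.013 Y84.604 F1160
G1 X289.659 Y94.849 F1160
G1 X290.529 Y108.733 F1160
G1 X286.623 Y126.256 F1160
M5
G00 X192.472 Y96.993
M3 S519
G1 X141.574 Y123.058 F2312
G1 X249.070 Y109.335 F2312
G1 X70.138 Y148.875 F2312
M5
G00 X146.443 Y81.559
M3 S941
G1 X195.138 Y81.559 F1160
G1 X195.138 Y68.229 F1160
G1 X146.443 Y68.229 F1160
G1 X146.443 Y81.559 F1160
M5
G00 X0.000 Y0.000

1 u = 1 mm; y_m = 159.475 − y.

[1] `<path>` cubic bezier, #0000ff→score S519 F2312: (272.293,123.034) → (242.085,111.919) → (191.345,100.937) → (135.232,92.754) → (88.903,90.038) → (67.518,95.455)

[2] `<line>` line segment, #0000ff→score S519 F2312: (183.728,151.954) → (237.314,74.649)

[3] `<path>` quadratic bezier, #ff00ff→cut S941 F1160: (258.393,75.033) → (273.591,77.999) → (284.013,84.604) → (289.659,94.849) → (290.529,108.733) → (286.623,126.256)

[4] `<path>` open polyline, #0000ff→score S519 F2312: (192.472,96.993) → (141.574,123.058) → (249.070,109.335) → (70.138,148.875)

[5] `<path>` rectangle, #ff00ff→cut S941 F1160: (146.443,81.559) → (195.138,81.559) → (195.138,68.229) → (146.443,68.229) → (146.443,81.559) (closed)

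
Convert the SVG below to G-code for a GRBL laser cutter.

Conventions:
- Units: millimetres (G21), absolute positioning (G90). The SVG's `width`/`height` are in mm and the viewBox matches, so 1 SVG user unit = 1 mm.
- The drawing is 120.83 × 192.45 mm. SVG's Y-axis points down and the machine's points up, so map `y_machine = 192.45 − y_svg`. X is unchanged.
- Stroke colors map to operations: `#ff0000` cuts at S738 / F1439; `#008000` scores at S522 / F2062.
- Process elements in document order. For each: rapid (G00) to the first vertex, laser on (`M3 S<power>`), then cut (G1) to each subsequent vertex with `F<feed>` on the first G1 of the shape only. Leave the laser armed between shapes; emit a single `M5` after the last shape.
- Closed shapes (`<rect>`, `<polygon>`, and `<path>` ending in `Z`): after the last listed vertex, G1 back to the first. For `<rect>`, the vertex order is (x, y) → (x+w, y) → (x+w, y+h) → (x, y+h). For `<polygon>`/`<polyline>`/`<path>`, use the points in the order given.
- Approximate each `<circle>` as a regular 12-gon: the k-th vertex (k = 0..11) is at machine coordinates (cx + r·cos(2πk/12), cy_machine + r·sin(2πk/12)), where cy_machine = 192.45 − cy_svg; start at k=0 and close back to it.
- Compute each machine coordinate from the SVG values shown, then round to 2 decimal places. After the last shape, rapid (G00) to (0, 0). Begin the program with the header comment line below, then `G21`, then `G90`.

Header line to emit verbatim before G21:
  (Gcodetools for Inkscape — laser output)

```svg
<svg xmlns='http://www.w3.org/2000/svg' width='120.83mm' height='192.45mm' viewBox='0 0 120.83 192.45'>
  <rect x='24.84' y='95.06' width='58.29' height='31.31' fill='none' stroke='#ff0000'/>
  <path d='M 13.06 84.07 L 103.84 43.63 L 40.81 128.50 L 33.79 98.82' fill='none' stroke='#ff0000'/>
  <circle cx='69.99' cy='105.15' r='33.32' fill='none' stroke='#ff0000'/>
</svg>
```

1 u = 1 mm; y_m = 192.45 − y.

[1] `<rect>` rectangle, #ff0000→cut S738 F1439: (24.84,97.39) → (83.13,97.39) → (83.13,66.08) → (24.84,66.08) → (24.84,97.39) (closed)

[2] `<path>` open polyline, #ff0000→cut S738 F1439: (13.06,108.38) → (103.84,148.82) → (40.81,63.95) → (33.79,93.63)

[3] `<circle>` circle, #ff0000→cut S738 F1439: (103.31,87.30) → (98.85,103.96) → (86.65,116.16) → (69.99,120.62) → (53.33,116.16) → (41.13,103.96) → (36.67,87.30) → (41.13,70.64) → (53.33,58.44) → (69.99,53.98) → (86.65,58.44) → (98.85,70.64) → (103.31,87.30) (closed)

(Gcodetools for Inkscape — laser output)
G21
G90
G00 X24.84 Y97.39
M3 S738
G1 X83.13 Y97.39 F1439
G1 X83.13 Y66.08
G1 X24.84 Y66.08
G1 X24.84 Y97.39
G00 X13.06 Y108.38
M3 S738
G1 X103.84 Y148.82 F1439
G1 X40.81 Y63.95
G1 X33.79 Y93.63
G00 X103.31 Y87.30
M3 S738
G1 X98.85 Y103.96 F1439
G1 X86.65 Y116.16
G1 X69.99 Y120.62
G1 X53.33 Y116.16
G1 X41.13 Y103.96
G1 X36.67 Y87.30
G1 X41.13 Y70.64
G1 X53.33 Y58.44
G1 X69.99 Y53.98
G1 X86.65 Y58.44
G1 X98.85 Y70.64
G1 X103.31 Y87.30
M5
G00 X0.00 Y0.00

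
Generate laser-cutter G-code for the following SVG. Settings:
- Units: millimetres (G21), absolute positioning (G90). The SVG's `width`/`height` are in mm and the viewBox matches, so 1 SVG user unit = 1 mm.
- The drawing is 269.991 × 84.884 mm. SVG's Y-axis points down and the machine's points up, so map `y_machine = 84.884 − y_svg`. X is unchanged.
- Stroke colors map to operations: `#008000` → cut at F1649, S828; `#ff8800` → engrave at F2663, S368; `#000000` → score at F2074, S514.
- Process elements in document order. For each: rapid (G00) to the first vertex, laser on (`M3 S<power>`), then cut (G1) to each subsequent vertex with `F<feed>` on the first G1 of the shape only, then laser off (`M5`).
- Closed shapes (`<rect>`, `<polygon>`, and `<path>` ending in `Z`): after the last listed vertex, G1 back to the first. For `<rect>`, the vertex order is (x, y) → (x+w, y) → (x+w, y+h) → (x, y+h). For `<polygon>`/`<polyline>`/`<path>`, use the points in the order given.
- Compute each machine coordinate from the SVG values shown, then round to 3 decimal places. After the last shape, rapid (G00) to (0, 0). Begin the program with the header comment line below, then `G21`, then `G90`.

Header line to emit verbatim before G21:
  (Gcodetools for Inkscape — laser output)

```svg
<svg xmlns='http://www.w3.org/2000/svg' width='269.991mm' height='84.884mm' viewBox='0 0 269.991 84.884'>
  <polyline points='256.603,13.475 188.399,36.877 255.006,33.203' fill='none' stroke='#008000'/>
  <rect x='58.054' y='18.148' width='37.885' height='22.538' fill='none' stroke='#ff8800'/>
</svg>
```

viewBox `0 0 269.991 84.884` with mm width/height → 1 unit = 1 mm. Flip: y_m = 84.884 − y_svg.

**Shape 1** — `<polyline>` open polyline, stroke `#008000` → cut (S828, F1649). Machine vertices: (256.603,71.409) → (188.399,48.007) → (255.006,51.681). Open path.

**Shape 2** — `<rect>` rectangle, stroke `#ff8800` → engrave (S368, F2663). Machine vertices: (58.054,66.736) → (95.939,66.736) → (95.939,44.198) → (58.054,44.198) → (58.054,66.736). Closed: final G1 returns to the first vertex.

(Gcodetools for Inkscape — laser output)
G21
G90
G00 X256.603 Y71.409
M3 S828
G1 X188.399 Y48.007 F1649
G1 X255.006 Y51.681
M5
G00 X58.054 Y66.736
M3 S368
G1 X95.939 Y66.736 F2663
G1 X95.939 Y44.198
G1 X58.054 Y44.198
G1 X58.054 Y66.736
M5
G00 X0.000 Y0.000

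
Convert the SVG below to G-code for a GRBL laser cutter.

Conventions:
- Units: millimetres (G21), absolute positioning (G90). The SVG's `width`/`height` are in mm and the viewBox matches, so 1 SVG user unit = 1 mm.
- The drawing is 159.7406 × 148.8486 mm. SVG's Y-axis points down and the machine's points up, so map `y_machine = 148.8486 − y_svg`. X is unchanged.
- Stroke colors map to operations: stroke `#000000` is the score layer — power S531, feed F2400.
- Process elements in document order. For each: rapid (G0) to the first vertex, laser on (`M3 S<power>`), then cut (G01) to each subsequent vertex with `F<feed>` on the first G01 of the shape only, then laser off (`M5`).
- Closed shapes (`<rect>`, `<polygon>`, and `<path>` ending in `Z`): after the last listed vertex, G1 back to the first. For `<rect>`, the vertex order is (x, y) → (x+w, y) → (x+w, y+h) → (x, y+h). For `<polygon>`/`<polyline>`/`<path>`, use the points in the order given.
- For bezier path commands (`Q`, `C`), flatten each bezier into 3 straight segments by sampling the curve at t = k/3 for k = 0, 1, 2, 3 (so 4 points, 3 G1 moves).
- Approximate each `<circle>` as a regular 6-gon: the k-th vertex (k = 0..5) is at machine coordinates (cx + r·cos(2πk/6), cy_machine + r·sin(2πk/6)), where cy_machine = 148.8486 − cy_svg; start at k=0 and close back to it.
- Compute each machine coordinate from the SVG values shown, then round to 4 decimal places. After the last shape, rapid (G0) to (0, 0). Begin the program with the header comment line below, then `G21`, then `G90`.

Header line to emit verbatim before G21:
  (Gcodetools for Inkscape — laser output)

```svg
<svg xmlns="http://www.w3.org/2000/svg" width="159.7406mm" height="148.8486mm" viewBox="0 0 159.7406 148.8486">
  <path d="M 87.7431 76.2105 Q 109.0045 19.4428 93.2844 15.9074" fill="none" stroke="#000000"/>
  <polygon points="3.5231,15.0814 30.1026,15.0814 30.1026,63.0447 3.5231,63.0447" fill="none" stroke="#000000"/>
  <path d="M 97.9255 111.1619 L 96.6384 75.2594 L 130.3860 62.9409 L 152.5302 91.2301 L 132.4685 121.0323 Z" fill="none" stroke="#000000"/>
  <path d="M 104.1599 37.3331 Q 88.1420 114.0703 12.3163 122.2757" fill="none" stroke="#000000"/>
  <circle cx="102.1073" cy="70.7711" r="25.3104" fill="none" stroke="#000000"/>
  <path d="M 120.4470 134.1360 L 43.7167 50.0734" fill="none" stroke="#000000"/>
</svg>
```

(Gcodetools for Inkscape — laser output)
G21
G90
G0 X87.7431 Y72.6381
M3 S531
G01 X97.8083 Y104.5685 F2400
G01 X99.6554 Y124.6696
G01 X93.2844 Y132.9412
M5
G0 X3.5231 Y133.7672
M3 S531
G01 X30.1026 Y133.7672 F2400
G01 X30.1026 Y85.8039
G01 X3.5231 Y85.8039
G01 X3.5231 Y133.7672
M5
G0 X97.9255 Y37.6867
M3 S531
G01 X96.6384 Y73.5892 F2400
G01 X130.3860 Y85.9077
G01 X152.5302 Y57.6185
G01 X132.4685 Y27.8163
G01 X97.9255 Y37.6867
M5
G0 X104.1599 Y111.5155
M3 S531
G01 X86.8360 Y67.9720 F2400
G01 X56.2215 Y39.6578
G01 X12.3163 Y26.5729
M5
G0 X127.4177 Y78.0775
M3 S531
G01 X114.7625 Y99.9969 F2400
G01 X89.4521 Y99.9969
G01 X76.7969 Y78.0775
G01 X89.4521 Y56.1581
G01 X114.7625 Y56.1581
G01 X127.4177 Y78.0775
M5
G0 X120.4470 Y14.7126
M3 S531
G01 X43.7167 Y98.7752 F2400
M5
G0 X0.0000 Y0.0000

Since the viewBox matches the mm dimensions, user units are millimetres directly. The only transform is the Y-flip y_m = 148.8486 − y_svg.

Shape 1 is a quadratic bezier drawn with `<path>`. Its stroke #000000 means score at S531, F2400. After flipping Y the toolpath is (87.7431,72.6381) → (97.8083,104.5685) → (99.6554,124.6696) → (93.2844,132.9412).

Shape 2 is a rectangle drawn with `<polygon>`. Its stroke #000000 means score at S531, F2400. After flipping Y the toolpath is (3.5231,133.7672) → (30.1026,133.7672) → (30.1026,85.8039) → (3.5231,85.8039) → (3.5231,133.7672), returning to the start.

Shape 3 is a regular polygon drawn with `<path>`. Its stroke #000000 means score at S531, F2400. After flipping Y the toolpath is (97.9255,37.6867) → (96.6384,73.5892) → (130.3860,85.9077) → (152.5302,57.6185) → (132.4685,27.8163) → (97.9255,37.6867), returning to the start.

Shape 4 is a quadratic bezier drawn with `<path>`. Its stroke #000000 means score at S531, F2400. After flipping Y the toolpath is (104.1599,111.5155) → (86.8360,67.9720) → (56.2215,39.6578) → (12.3163,26.5729).

Shape 5 is a circle drawn with `<circle>`. Its stroke #000000 means score at S531, F2400. After flipping Y the toolpath is (127.4177,78.0775) → (114.7625,99.9969) → (89.4521,99.9969) → (76.7969,78.0775) → (89.4521,56.1581) → (114.7625,56.1581) → (127.4177,78.0775), returning to the start.

Shape 6 is a line segment drawn with `<path>`. Its stroke #000000 means score at S531, F2400. After flipping Y the toolpath is (120.4470,14.7126) → (43.7167,98.7752).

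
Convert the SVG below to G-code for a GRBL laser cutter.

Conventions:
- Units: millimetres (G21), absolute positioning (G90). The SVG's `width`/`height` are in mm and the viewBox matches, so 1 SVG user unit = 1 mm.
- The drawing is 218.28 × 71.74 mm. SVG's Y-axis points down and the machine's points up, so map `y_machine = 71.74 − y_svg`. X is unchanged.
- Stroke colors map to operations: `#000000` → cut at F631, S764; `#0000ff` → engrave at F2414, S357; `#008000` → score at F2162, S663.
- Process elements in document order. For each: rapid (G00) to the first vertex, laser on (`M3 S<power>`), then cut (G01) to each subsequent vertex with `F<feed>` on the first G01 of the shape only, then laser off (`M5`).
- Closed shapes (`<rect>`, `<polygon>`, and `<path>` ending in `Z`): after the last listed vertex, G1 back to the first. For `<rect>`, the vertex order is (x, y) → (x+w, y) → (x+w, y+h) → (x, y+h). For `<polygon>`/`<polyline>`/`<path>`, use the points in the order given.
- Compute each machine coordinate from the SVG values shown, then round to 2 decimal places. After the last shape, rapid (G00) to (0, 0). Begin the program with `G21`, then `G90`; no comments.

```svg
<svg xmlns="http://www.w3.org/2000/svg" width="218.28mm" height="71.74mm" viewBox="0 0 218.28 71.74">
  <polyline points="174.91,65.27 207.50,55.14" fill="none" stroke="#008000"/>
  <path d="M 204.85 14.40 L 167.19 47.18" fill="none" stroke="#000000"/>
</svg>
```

viewBox `0 0 218.28 71.74` with mm width/height → 1 unit = 1 mm. Flip: y_m = 71.74 − y_svg.

**Shape 1** — `<polyline>` line segment, stroke `#008000` → score (S663, F2162). Machine vertices: (174.91,6.47) → (207.50,16.60). Open path.

**Shape 2** — `<path>` line segment, stroke `#000000` → cut (S764, F631). Machine vertices: (204.85,57.34) → (167.19,24.56). Open path.

G21
G90
G00 X174.91 Y6.47
M3 S663
G01 X207.50 Y16.60 F2162
M5
G00 X204.85 Y57.34
M3 S764
G01 X167.19 Y24.56 F631
M5
G00 X0.00 Y0.00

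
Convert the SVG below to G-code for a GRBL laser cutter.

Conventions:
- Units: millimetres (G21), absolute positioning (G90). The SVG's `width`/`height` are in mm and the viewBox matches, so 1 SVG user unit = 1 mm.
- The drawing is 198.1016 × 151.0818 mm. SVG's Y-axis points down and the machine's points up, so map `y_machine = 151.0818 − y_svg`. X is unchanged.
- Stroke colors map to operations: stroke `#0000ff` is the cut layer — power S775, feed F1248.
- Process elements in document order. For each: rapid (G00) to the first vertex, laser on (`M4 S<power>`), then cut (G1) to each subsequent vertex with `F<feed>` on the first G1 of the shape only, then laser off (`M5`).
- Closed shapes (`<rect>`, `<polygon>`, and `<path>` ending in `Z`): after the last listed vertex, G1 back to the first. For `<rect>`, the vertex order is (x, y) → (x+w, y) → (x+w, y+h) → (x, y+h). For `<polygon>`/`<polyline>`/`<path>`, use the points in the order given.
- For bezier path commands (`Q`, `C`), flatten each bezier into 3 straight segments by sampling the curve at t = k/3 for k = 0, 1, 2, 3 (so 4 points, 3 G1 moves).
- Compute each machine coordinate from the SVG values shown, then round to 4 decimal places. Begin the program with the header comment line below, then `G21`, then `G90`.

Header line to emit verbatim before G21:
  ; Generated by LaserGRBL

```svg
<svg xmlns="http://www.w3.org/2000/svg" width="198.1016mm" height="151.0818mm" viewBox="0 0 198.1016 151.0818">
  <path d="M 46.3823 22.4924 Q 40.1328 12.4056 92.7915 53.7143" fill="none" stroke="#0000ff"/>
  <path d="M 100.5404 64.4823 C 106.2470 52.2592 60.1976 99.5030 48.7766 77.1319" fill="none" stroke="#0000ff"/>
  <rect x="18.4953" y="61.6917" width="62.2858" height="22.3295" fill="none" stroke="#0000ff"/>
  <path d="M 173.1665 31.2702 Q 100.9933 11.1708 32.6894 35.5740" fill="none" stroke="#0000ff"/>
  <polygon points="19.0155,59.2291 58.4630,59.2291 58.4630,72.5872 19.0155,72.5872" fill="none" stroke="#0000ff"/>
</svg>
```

; Generated by LaserGRBL
G21
G90
G00 X46.3823 Y128.5894
M4 S775
G1 X48.7613 Y129.6033 F1248
G1 X64.2311 Y119.1960
G1 X92.7915 Y97.3675
M5
G00 X100.5404 Y86.5995
M4 S775
G1 X92.1944 Y83.7811 F1248
G1 X68.5410 Y70.0030
G1 X48.7766 Y73.9499
M5
G00 X18.4953 Y89.3901
M4 S775
G1 X80.7811 Y89.3901 F1248
G1 X80.7811 Y67.0606
G1 X18.4953 Y67.0606
G1 X18.4953 Y89.3901
M5
G00 X173.1665 Y119.8116
M4 S775
G1 X125.4810 Y128.2665 F1248
G1 X78.6553 Y126.8319
G1 X32.6894 Y115.5078
M5
G00 X19.0155 Y91.8527
M4 S775
G1 X58.4630 Y91.8527 F1248
G1 X58.4630 Y78.4946
G1 X19.0155 Y78.4946
G1 X19.0155 Y91.8527
M5

Since the viewBox matches the mm dimensions, user units are millimetres directly. The only transform is the Y-flip y_m = 151.0818 − y_svg.

Shape 1 is a quadratic bezier drawn with `<path>`. Its stroke #0000ff means cut at S775, F1248. After flipping Y the toolpath is (46.3823,128.5894) → (48.7613,129.6033) → (64.2311,119.1960) → (92.7915,97.3675).

Shape 2 is a cubic bezier drawn with `<path>`. Its stroke #0000ff means cut at S775, F1248. After flipping Y the toolpath is (100.5404,86.5995) → (92.1944,83.7811) → (68.5410,70.0030) → (48.7766,73.9499).

Shape 3 is a rectangle drawn with `<rect>`. Its stroke #0000ff means cut at S775, F1248. After flipping Y the toolpath is (18.4953,89.3901) → (80.7811,89.3901) → (80.7811,67.0606) → (18.4953,67.0606) → (18.4953,89.3901), returning to the start.

Shape 4 is a quadratic bezier drawn with `<path>`. Its stroke #0000ff means cut at S775, F1248. After flipping Y the toolpath is (173.1665,119.8116) → (125.4810,128.2665) → (78.6553,126.8319) → (32.6894,115.5078).

Shape 5 is a rectangle drawn with `<polygon>`. Its stroke #0000ff means cut at S775, F1248. After flipping Y the toolpath is (19.0155,91.8527) → (58.4630,91.8527) → (58.4630,78.4946) → (19.0155,78.4946) → (19.0155,91.8527), returning to the start.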